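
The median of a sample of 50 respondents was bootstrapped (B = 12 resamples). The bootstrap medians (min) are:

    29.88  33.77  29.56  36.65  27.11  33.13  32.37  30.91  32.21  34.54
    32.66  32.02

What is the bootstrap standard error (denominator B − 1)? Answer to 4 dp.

SE* = 2.4972

Bootstrap SE is the standard deviation of the 12 replicate medians.
Mean of replicates: (29.88 + 33.77 + 29.56 + 36.65 + 27.11 + 33.13 + 32.37 + 30.91 + 32.21 + 34.54 + 32.66 + 32.02) / 12 = 384.81000 / 12 = 32.06750
Sum of squared deviations: (−2.18750)² + (+1.70250)² + (−2.50750)² + (+4.58250)² + (−4.95750)² + (+1.06250)² + (+0.30250)² + (−1.15750)² + (+0.14250)² + (+2.47250)² + (+0.59250)² + (−0.04750)² = 68.59443
Variance = 68.59443 / 11 = 6.23586
SE* = √6.23586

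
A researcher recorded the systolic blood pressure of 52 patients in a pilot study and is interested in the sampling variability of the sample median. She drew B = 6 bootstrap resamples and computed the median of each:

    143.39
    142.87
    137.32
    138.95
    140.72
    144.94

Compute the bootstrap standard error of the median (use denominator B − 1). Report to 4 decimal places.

SE* = 2.8899

Bootstrap SE is the standard deviation of the 6 replicate medians.
Mean of replicates: (143.39 + 142.87 + 137.32 + 138.95 + 140.72 + 144.94) / 6 = 848.19000 / 6 = 141.36500
Sum of squared deviations: (+2.02500)² + (+1.50500)² + (−4.04500)² + (−2.41500)² + (−0.64500)² + (+3.57500)² = 41.75655
Variance = 41.75655 / 5 = 8.35131
SE* = √8.35131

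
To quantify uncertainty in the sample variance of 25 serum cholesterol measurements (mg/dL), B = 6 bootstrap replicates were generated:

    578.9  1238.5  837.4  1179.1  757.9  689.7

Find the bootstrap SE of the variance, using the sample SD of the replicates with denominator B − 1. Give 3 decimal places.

SE* = 268.917

Bootstrap SE is the standard deviation of the 6 replicate variances.
Mean of replicates: (578.9 + 1238.5 + 837.4 + 1179.1 + 757.9 + 689.7) / 6 = 5281.5000 / 6 = 880.2500
Sum of squared deviations: (−301.3500)² + (+358.2500)² + (−42.8500)² + (+298.8500)² + (−122.3500)² + (−190.5500)² = 361581.1550
Variance = 361581.1550 / 5 = 72316.2310
SE* = √72316.2310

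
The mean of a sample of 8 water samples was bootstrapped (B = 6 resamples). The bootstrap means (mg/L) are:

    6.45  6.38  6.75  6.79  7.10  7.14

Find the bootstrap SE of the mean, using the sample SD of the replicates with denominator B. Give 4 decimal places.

Bootstrap SE is the standard deviation of the 6 replicate means.
Mean of replicates: (6.45 + 6.38 + 6.75 + 6.79 + 7.10 + 7.14) / 6 = 40.61000 / 6 = 6.76833
Sum of squared deviations: (−0.31833)² + (−0.38833)² + (−0.01833)² + (+0.02167)² + (+0.33167)² + (+0.37167)² = 0.50108
Variance = 0.50108 / 6 = 0.08351
SE* = √0.08351

SE* = 0.2890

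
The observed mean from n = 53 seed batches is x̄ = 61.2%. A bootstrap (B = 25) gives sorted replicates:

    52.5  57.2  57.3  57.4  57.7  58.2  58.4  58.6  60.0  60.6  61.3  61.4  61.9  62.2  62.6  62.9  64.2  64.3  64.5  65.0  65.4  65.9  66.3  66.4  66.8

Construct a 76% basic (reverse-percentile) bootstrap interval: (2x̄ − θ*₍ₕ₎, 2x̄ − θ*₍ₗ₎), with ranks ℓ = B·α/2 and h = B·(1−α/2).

(56.5, 65.1)

Percentile endpoints at ranks 3 and 22: θ*₍3₎ = 57.3, θ*₍22₎ = 65.9.
Basic interval reflects these around x̄:
  lower = 2 × 61.2 − 65.9 = 56.5
  upper = 2 × 61.2 − 57.3 = 65.1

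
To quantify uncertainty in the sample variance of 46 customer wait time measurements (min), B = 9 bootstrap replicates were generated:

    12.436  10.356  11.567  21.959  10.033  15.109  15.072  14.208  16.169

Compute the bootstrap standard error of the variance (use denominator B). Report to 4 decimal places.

SE* = 3.4603

Bootstrap SE is the standard deviation of the 9 replicate variances.
Mean of replicates: (12.436 + 10.356 + 11.567 + 21.959 + 10.033 + 15.109 + 15.072 + 14.208 + 16.169) / 9 = 126.90900 / 9 = 14.10100
Sum of squared deviations: (−1.66500)² + (−3.74500)² + (−2.53400)² + (+7.85800)² + (−4.06800)² + (+1.00800)² + (+0.97100)² + (+0.10700)² + (+2.06800)² = 107.76217
Variance = 107.76217 / 9 = 11.97357
SE* = √11.97357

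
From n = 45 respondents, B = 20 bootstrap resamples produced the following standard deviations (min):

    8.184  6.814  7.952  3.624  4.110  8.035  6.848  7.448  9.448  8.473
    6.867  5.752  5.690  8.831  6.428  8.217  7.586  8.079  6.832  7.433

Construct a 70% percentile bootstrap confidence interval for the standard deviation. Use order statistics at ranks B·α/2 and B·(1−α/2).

(5.690, 8.217)

Sorted replicates: 3.624, 4.110, 5.690, 5.752, 6.428, 6.814, 6.832, 6.848, 6.867, 7.433, 7.448, 7.586, 7.952, 8.035, 8.079, 8.184, 8.217, 8.473, 8.831, 9.448
α = 0.30; lower rank = 20 × 0.150 = 3; upper rank = 20 × 0.850 = 17.
The 3rd smallest replicate is 5.690; the 17th is 8.217.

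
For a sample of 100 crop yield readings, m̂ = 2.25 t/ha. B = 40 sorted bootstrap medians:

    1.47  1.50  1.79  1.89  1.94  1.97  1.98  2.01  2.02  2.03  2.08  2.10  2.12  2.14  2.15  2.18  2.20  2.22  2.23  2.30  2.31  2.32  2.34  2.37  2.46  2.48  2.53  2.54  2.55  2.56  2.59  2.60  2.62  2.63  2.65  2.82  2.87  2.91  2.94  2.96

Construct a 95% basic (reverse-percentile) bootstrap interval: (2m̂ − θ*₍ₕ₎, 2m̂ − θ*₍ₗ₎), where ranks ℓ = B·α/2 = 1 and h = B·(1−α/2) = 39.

(1.56, 3.03)

Percentile endpoints at ranks 1 and 39: θ*₍1₎ = 1.47, θ*₍39₎ = 2.94.
Basic interval reflects these around m̂:
  lower = 2 × 2.25 − 2.94 = 1.56
  upper = 2 × 2.25 − 1.47 = 3.03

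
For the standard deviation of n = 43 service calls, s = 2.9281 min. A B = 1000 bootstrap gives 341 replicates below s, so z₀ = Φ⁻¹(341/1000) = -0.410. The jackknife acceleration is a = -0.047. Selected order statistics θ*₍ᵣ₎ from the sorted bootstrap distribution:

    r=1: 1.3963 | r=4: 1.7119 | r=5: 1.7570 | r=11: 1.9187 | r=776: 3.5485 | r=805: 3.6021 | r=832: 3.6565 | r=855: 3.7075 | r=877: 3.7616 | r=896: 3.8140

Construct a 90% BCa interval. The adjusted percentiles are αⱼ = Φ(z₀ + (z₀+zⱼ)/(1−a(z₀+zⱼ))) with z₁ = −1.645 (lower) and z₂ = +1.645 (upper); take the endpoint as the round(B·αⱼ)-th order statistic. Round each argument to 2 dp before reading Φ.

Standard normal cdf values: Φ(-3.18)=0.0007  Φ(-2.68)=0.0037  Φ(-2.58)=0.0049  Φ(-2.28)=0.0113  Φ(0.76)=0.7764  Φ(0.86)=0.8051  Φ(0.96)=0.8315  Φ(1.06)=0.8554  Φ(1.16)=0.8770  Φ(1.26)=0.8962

(1.7119, 3.5485)

Lower: z₀ + z₁ = -0.410 + (-1.645) = -2.055; 1 − a(z₀+z₁) = 1 − (-0.047)(-2.055) = 0.9034; argument = -0.410 + (-2.055)/0.9034 = -2.6847 → -2.68.
α₁ = Φ(-2.68) = 0.0037; rank = round(1000 × 0.0037) = 4; θ*₍4₎ = 1.7119.
Upper: z₀ + z₂ = 1.235; 1 − a(z₀+z₂) = 1.0580; argument = 0.7572 → 0.76; α₂ = 0.7764; rank = 776; θ*₍776₎ = 3.5485.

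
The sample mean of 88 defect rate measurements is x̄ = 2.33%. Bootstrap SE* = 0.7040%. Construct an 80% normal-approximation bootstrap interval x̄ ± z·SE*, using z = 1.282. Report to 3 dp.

(1.427, 3.233)

Margin = 1.282 × 0.7040 = 0.9025
Interval: 2.33 ± 0.9025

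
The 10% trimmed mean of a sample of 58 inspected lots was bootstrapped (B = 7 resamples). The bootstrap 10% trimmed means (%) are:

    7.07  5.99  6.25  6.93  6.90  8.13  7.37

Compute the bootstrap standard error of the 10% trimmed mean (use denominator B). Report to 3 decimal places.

Bootstrap SE is the standard deviation of the 7 replicate 10% trimmed means.
Mean of replicates: (7.07 + 5.99 + 6.25 + 6.93 + 6.90 + 8.13 + 7.37) / 7 = 48.6400 / 7 = 6.9486
Sum of squared deviations: (+0.1214)² + (−0.9586)² + (−0.6986)² + (−0.0186)² + (−0.0486)² + (+1.1814)² + (+0.4214)² = 2.9977
Variance = 2.9977 / 7 = 0.4282
SE* = √0.4282

SE* = 0.654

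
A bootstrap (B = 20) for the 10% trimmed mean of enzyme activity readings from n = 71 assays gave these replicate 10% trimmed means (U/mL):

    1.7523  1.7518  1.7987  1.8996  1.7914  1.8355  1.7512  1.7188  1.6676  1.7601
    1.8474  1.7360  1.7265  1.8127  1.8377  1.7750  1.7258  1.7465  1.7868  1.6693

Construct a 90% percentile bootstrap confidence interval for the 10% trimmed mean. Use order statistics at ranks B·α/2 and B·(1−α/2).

Sorted replicates: 1.6676, 1.6693, 1.7188, 1.7258, 1.7265, 1.7360, 1.7465, 1.7512, 1.7518, 1.7523, 1.7601, 1.7750, 1.7868, 1.7914, 1.7987, 1.8127, 1.8355, 1.8377, 1.8474, 1.8996
α = 0.10; lower rank = 20 × 0.050 = 1; upper rank = 20 × 0.950 = 19.
The 1st smallest replicate is 1.6676; the 19th is 1.8474.

(1.6676, 1.8474)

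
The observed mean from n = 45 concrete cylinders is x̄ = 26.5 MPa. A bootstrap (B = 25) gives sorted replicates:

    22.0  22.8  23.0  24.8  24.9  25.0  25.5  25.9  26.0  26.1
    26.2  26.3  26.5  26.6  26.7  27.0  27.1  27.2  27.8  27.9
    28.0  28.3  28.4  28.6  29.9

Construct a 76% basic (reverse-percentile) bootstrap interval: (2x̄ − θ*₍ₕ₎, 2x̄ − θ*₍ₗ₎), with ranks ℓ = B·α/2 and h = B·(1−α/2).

Percentile endpoints at ranks 3 and 22: θ*₍3₎ = 23.0, θ*₍22₎ = 28.3.
Basic interval reflects these around x̄:
  lower = 2 × 26.5 − 28.3 = 24.7
  upper = 2 × 26.5 − 23.0 = 30.0

(24.7, 30.0)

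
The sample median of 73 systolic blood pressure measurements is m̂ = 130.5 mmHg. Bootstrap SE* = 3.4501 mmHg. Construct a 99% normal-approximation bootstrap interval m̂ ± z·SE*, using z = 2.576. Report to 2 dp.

(121.61, 139.39)

Margin = 2.576 × 3.4501 = 8.887
Interval: 130.5 ± 8.887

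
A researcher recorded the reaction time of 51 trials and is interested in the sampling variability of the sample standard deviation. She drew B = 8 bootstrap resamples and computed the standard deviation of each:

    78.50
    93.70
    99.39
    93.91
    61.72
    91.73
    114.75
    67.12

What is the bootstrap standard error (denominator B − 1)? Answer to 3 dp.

Bootstrap SE is the standard deviation of the 8 replicate standard deviations.
Mean of replicates: (78.50 + 93.70 + 99.39 + 93.91 + 61.72 + 91.73 + 114.75 + 67.12) / 8 = 700.8200 / 8 = 87.6025
Sum of squared deviations: (−9.1025)² + (+6.0975)² + (+11.7875)² + (+6.3075)² + (−25.8825)² + (+4.1275)² + (+27.1475)² + (−20.4825)² = 2142.2243
Variance = 2142.2243 / 7 = 306.0320
SE* = √306.0320

SE* = 17.494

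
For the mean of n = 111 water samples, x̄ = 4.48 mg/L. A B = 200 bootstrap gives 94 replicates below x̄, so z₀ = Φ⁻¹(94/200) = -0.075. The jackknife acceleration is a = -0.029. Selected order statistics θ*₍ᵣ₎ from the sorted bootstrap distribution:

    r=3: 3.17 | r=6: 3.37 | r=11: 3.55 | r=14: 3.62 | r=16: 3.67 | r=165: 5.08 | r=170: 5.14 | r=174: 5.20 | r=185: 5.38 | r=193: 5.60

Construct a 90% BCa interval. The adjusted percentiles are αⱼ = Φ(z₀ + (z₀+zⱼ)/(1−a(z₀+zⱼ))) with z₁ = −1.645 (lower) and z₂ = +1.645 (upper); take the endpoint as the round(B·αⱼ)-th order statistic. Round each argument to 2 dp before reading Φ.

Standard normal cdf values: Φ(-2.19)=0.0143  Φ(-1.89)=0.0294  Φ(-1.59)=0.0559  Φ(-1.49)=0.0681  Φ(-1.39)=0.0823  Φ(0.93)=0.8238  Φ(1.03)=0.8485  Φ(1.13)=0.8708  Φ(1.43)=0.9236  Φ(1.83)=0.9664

Lower: z₀ + z₁ = -0.075 + (-1.645) = -1.720; 1 − a(z₀+z₁) = 1 − (-0.029)(-1.720) = 0.9501; argument = -0.075 + (-1.720)/0.9501 = -1.8853 → -1.89.
α₁ = Φ(-1.89) = 0.0294; rank = round(200 × 0.0294) = 6; θ*₍6₎ = 3.37.
Upper: z₀ + z₂ = 1.570; 1 − a(z₀+z₂) = 1.0455; argument = 1.4266 → 1.43; α₂ = 0.9236; rank = 185; θ*₍185₎ = 5.38.

(3.37, 5.38)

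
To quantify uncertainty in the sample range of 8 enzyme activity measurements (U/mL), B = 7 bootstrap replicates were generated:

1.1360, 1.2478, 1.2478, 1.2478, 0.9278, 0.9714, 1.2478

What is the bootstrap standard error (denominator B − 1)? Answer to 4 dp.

SE* = 0.1412

Bootstrap SE is the standard deviation of the 7 replicate ranges.
Mean of replicates: (1.1360 + 1.2478 + 1.2478 + 1.2478 + 0.9278 + 0.9714 + 1.2478) / 7 = 8.02640 / 7 = 1.14663
Sum of squared deviations: (−0.01063)² + (+0.10117)² + (+0.10117)² + (+0.10117)² + (−0.21883)² + (−0.17523)² + (+0.10117)² = 0.11965
Variance = 0.11965 / 6 = 0.01994
SE* = √0.01994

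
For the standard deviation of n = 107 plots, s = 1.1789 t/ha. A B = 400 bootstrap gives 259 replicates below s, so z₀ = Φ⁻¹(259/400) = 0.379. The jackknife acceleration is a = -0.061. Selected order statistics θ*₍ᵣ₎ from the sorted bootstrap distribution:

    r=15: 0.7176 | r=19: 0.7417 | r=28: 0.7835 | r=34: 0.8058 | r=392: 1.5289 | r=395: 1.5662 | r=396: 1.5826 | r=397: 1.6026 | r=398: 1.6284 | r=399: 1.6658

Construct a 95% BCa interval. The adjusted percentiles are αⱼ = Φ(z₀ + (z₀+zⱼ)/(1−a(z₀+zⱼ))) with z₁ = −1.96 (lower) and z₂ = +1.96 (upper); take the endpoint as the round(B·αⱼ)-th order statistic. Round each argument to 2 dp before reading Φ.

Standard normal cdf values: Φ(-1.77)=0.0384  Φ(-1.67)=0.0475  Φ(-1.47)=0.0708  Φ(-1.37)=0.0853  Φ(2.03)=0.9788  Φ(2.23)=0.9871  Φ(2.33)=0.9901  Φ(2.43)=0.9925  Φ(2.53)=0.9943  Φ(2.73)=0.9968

(0.8058, 1.6026)

Lower: z₀ + z₁ = 0.379 + (-1.960) = -1.581; 1 − a(z₀+z₁) = 1 − (-0.061)(-1.581) = 0.9036; argument = 0.379 + (-1.581)/0.9036 = -1.3707 → -1.37.
α₁ = Φ(-1.37) = 0.0853; rank = round(400 × 0.0853) = 34; θ*₍34₎ = 0.8058.
Upper: z₀ + z₂ = 2.339; 1 − a(z₀+z₂) = 1.1427; argument = 2.4259 → 2.43; α₂ = 0.9925; rank = 397; θ*₍397₎ = 1.6026.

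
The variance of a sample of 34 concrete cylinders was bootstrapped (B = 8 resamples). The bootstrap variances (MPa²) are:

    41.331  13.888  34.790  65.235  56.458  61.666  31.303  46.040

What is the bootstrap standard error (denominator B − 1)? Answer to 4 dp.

SE* = 17.2464

Bootstrap SE is the standard deviation of the 8 replicate variances.
Mean of replicates: (41.331 + 13.888 + 34.790 + 65.235 + 56.458 + 61.666 + 31.303 + 46.040) / 8 = 350.71100 / 8 = 43.83888
Sum of squared deviations: (−2.50787)² + (−29.95088)² + (−9.04888)² + (+21.39612)² + (+12.61912)² + (+17.82712)² + (−12.53588)² + (+2.20112)² = 2082.06247
Variance = 2082.06247 / 7 = 297.43750
SE* = √297.43750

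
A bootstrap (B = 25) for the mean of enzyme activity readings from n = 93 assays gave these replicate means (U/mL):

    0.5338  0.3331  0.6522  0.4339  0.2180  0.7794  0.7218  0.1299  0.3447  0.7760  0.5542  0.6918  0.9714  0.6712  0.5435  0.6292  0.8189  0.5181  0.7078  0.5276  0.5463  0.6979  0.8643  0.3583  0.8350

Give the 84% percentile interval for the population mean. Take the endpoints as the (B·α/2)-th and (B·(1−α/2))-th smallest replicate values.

(0.2180, 0.8350)

Sorted replicates: 0.1299, 0.2180, 0.3331, 0.3447, 0.3583, 0.4339, 0.5181, 0.5276, 0.5338, 0.5435, 0.5463, 0.5542, 0.6292, 0.6522, 0.6712, 0.6918, 0.6979, 0.7078, 0.7218, 0.7760, 0.7794, 0.8189, 0.8350, 0.8643, 0.9714
α = 0.16; lower rank = 25 × 0.080 = 2; upper rank = 25 × 0.920 = 23.
The 2nd smallest replicate is 0.2180; the 23rd is 0.8350.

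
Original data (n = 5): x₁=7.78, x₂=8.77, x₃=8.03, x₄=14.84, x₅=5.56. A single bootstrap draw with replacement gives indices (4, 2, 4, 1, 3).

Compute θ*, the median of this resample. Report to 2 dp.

θ* = 8.77

Resample values: 14.84, 8.77, 14.84, 7.78, 8.03.
Sorted: 7.78, 8.03, 8.77, 14.84, 14.84
Median = middle value = 8.77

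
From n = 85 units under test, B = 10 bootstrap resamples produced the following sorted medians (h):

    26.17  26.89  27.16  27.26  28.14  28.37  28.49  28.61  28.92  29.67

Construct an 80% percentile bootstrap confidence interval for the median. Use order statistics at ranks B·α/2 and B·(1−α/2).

α = 0.20; lower rank = 10 × 0.100 = 1; upper rank = 10 × 0.900 = 9.
The 1st smallest replicate is 26.17; the 9th is 28.92.

(26.17, 28.92)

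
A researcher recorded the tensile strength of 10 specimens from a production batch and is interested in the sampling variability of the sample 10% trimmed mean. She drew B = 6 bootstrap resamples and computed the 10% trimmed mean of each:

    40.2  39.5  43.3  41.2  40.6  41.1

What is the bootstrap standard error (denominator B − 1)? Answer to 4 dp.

SE* = 1.2952

Bootstrap SE is the standard deviation of the 6 replicate 10% trimmed means.
Mean of replicates: (40.2 + 39.5 + 43.3 + 41.2 + 40.6 + 41.1) / 6 = 245.90000 / 6 = 40.98333
Sum of squared deviations: (−0.78333)² + (−1.48333)² + (+2.31667)² + (+0.21667)² + (−0.38333)² + (+0.11667)² = 8.38833
Variance = 8.38833 / 5 = 1.67767
SE* = √1.67767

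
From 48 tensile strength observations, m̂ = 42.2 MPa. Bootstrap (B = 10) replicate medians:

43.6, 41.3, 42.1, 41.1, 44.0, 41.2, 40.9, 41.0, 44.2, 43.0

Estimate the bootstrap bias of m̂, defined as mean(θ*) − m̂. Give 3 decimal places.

bias = +0.040

mean(θ*) = (43.6 + 41.3 + 42.1 + 41.1 + 44.0 + 41.2 + 40.9 + 41.0 + 44.2 + 43.0) / 10 = 42.2400
bias = 42.2400 − 42.2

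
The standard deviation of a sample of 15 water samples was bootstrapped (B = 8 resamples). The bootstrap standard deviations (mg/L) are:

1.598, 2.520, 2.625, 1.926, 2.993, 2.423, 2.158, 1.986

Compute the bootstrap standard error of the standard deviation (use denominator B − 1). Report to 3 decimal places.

SE* = 0.447

Bootstrap SE is the standard deviation of the 8 replicate standard deviations.
Mean of replicates: (1.598 + 2.520 + 2.625 + 1.926 + 2.993 + 2.423 + 2.158 + 1.986) / 8 = 18.2290 / 8 = 2.2786
Sum of squared deviations: (−0.6806)² + (+0.2414)² + (+0.3464)² + (−0.3526)² + (+0.7144)² + (+0.1444)² + (−0.1206)² + (−0.2926)² = 1.3972
Variance = 1.3972 / 7 = 0.1996
SE* = √0.1996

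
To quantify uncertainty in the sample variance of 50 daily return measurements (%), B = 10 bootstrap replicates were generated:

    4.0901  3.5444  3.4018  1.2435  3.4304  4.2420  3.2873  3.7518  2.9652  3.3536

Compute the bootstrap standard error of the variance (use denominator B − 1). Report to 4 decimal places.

SE* = 0.8258

Bootstrap SE is the standard deviation of the 10 replicate variances.
Mean of replicates: (4.0901 + 3.5444 + 3.4018 + 1.2435 + 3.4304 + 4.2420 + 3.2873 + 3.7518 + 2.9652 + 3.3536) / 10 = 33.31010 / 10 = 3.33101
Sum of squared deviations: (+0.75909)² + (+0.21339)² + (+0.07079)² + (−2.08751)² + (+0.09939)² + (+0.91099)² + (−0.04371)² + (+0.42079)² + (−0.36581)² + (+0.02259)² = 6.13755
Variance = 6.13755 / 9 = 0.68195
SE* = √0.68195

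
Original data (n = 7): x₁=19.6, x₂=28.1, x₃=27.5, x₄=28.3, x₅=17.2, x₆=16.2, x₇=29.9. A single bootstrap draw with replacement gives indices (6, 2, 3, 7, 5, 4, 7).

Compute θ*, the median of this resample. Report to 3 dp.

θ* = 28.100

Resample values: 16.2, 28.1, 27.5, 29.9, 17.2, 28.3, 29.9.
Sorted: 16.2, 17.2, 27.5, 28.1, 28.3, 29.9, 29.9
Median = middle value = 28.100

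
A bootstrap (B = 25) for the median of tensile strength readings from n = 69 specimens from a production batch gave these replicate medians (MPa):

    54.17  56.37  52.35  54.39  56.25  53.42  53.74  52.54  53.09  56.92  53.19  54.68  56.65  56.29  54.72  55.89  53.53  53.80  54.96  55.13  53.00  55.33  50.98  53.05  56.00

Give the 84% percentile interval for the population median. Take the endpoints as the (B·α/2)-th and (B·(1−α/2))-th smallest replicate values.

(52.35, 56.37)

Sorted replicates: 50.98, 52.35, 52.54, 53.00, 53.05, 53.09, 53.19, 53.42, 53.53, 53.74, 53.80, 54.17, 54.39, 54.68, 54.72, 54.96, 55.13, 55.33, 55.89, 56.00, 56.25, 56.29, 56.37, 56.65, 56.92
α = 0.16; lower rank = 25 × 0.080 = 2; upper rank = 25 × 0.920 = 23.
The 2nd smallest replicate is 52.35; the 23rd is 56.37.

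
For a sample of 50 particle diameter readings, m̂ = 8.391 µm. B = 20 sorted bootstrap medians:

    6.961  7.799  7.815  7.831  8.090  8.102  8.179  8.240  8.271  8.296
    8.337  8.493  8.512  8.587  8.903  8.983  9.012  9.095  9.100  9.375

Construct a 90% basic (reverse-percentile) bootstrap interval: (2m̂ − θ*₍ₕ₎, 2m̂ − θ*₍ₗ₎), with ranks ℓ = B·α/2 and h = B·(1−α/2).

Percentile endpoints at ranks 1 and 19: θ*₍1₎ = 6.961, θ*₍19₎ = 9.100.
Basic interval reflects these around m̂:
  lower = 2 × 8.391 − 9.100 = 7.682
  upper = 2 × 8.391 − 6.961 = 9.821

(7.682, 9.821)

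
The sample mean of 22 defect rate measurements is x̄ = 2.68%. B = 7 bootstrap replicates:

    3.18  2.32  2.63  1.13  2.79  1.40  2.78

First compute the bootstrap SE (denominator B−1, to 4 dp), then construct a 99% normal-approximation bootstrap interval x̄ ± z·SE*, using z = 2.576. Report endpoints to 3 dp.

Mean of replicates = 2.3186; sum of squared deviations = 3.5307; SE* = √(3.5307/6) = 0.7671
Margin = 2.576 × 0.7671 = 1.9760
Interval: 2.68 ± 1.9760

(0.704, 4.656)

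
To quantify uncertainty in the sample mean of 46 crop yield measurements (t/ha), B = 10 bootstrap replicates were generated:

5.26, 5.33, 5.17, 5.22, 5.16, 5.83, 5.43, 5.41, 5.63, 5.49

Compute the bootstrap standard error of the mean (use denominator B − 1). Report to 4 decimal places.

SE* = 0.2144

Bootstrap SE is the standard deviation of the 10 replicate means.
Mean of replicates: (5.26 + 5.33 + 5.17 + 5.22 + 5.16 + 5.83 + 5.43 + 5.41 + 5.63 + 5.49) / 10 = 53.93000 / 10 = 5.39300
Sum of squared deviations: (−0.13300)² + (−0.06300)² + (−0.22300)² + (−0.17300)² + (−0.23300)² + (+0.43700)² + (+0.03700)² + (+0.01700)² + (+0.23700)² + (+0.09700)² = 0.41381
Variance = 0.41381 / 9 = 0.04598
SE* = √0.04598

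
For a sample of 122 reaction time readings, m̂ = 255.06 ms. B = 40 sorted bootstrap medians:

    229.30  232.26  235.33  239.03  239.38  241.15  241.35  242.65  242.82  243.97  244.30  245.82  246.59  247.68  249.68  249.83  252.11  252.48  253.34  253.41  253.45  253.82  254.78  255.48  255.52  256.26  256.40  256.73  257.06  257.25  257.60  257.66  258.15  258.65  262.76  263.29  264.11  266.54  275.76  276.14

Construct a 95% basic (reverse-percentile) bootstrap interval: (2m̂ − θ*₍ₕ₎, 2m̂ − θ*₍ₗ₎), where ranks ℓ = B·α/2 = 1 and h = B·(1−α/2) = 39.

(234.36, 280.82)

Percentile endpoints at ranks 1 and 39: θ*₍1₎ = 229.30, θ*₍39₎ = 275.76.
Basic interval reflects these around m̂:
  lower = 2 × 255.06 − 275.76 = 234.36
  upper = 2 × 255.06 − 229.30 = 280.82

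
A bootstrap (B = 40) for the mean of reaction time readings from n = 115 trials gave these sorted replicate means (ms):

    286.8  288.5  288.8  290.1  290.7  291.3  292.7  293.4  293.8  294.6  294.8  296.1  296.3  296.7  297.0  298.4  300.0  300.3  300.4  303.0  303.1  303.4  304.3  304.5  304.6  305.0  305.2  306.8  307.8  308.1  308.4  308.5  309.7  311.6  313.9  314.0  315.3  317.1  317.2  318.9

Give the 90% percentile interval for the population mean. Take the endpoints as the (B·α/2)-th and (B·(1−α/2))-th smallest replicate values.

α = 0.10; lower rank = 40 × 0.050 = 2; upper rank = 40 × 0.950 = 38.
The 2nd smallest replicate is 288.5; the 38th is 317.1.

(288.5, 317.1)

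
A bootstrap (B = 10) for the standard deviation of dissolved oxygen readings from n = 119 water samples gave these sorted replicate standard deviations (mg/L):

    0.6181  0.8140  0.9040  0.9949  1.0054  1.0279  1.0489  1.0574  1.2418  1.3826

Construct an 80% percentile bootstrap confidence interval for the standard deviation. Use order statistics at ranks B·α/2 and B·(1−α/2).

(0.6181, 1.2418)

α = 0.20; lower rank = 10 × 0.100 = 1; upper rank = 10 × 0.900 = 9.
The 1st smallest replicate is 0.6181; the 9th is 1.2418.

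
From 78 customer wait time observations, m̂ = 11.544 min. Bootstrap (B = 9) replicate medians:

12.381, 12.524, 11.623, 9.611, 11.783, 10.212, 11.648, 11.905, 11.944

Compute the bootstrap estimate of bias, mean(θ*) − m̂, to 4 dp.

mean(θ*) = (12.381 + 12.524 + 11.623 + 9.611 + 11.783 + 10.212 + 11.648 + 11.905 + 11.944) / 9 = 11.51456
bias = 11.51456 − 11.544

bias = −0.0294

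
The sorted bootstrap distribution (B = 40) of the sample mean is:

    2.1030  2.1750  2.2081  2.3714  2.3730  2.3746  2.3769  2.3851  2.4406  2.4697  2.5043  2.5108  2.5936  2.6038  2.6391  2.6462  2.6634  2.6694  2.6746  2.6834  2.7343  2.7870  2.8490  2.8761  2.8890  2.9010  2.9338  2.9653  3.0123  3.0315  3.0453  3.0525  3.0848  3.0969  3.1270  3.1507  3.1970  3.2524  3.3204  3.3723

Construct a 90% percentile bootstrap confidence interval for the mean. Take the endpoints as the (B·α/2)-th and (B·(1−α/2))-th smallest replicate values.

(2.1750, 3.2524)

α = 0.10; lower rank = 40 × 0.050 = 2; upper rank = 40 × 0.950 = 38.
The 2nd smallest replicate is 2.1750; the 38th is 3.2524.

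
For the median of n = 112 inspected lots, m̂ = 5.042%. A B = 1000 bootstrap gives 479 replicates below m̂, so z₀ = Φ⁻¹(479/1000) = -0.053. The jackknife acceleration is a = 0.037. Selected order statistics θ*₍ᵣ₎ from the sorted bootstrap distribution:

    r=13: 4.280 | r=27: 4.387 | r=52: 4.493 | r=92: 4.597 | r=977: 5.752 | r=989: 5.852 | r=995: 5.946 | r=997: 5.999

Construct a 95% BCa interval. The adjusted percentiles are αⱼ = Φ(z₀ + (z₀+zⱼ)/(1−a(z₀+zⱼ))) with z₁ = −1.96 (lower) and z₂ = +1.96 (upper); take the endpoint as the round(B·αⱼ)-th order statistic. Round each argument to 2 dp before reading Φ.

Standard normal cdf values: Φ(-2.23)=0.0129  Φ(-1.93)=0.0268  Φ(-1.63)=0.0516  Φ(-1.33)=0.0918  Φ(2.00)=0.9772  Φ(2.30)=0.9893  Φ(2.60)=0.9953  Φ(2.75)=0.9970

(4.387, 5.752)

Lower: z₀ + z₁ = -0.053 + (-1.960) = -2.013; 1 − a(z₀+z₁) = 1 − (0.037)(-2.013) = 1.0745; argument = -0.053 + (-2.013)/1.0745 = -1.9265 → -1.93.
α₁ = Φ(-1.93) = 0.0268; rank = round(1000 × 0.0268) = 27; θ*₍27₎ = 4.387.
Upper: z₀ + z₂ = 1.907; 1 − a(z₀+z₂) = 0.9294; argument = 1.9988 → 2.00; α₂ = 0.9772; rank = 977; θ*₍977₎ = 5.752.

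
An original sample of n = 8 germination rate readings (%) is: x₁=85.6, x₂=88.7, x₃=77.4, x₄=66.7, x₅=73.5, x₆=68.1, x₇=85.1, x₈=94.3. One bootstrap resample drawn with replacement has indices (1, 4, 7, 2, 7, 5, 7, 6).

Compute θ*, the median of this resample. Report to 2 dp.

θ* = 85.10

Resample values: 85.6, 66.7, 85.1, 88.7, 85.1, 73.5, 85.1, 68.1.
Sorted: 66.7, 68.1, 73.5, 85.1, 85.1, 85.1, 85.6, 88.7
Median = average of the two middle values = 85.10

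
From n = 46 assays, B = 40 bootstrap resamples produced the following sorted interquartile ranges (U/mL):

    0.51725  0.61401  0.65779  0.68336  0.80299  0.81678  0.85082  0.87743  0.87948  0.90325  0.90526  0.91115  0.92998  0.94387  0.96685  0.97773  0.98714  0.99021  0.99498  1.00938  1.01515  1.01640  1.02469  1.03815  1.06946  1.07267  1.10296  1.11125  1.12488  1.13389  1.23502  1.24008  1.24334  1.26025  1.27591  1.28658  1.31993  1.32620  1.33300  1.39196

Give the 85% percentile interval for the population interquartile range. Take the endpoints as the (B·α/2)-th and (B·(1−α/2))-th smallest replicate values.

α = 0.15; lower rank = 40 × 0.075 = 3; upper rank = 40 × 0.925 = 37.
The 3rd smallest replicate is 0.65779; the 37th is 1.31993.

(0.65779, 1.31993)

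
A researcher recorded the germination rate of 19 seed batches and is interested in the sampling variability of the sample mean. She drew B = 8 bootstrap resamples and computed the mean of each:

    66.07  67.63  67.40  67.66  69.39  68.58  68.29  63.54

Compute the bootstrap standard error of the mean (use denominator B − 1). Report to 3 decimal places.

Bootstrap SE is the standard deviation of the 8 replicate means.
Mean of replicates: (66.07 + 67.63 + 67.40 + 67.66 + 69.39 + 68.58 + 68.29 + 63.54) / 8 = 538.5600 / 8 = 67.3200
Sum of squared deviations: (−1.2500)² + (+0.3100)² + (+0.0800)² + (+0.3400)² + (+2.0700)² + (+1.2600)² + (+0.9700)² + (−3.7800)² = 22.8824
Variance = 22.8824 / 7 = 3.2689
SE* = √3.2689

SE* = 1.808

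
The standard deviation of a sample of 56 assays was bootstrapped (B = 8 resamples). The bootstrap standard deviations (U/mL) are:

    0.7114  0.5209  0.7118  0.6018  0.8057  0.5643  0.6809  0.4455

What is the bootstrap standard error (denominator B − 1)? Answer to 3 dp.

Bootstrap SE is the standard deviation of the 8 replicate standard deviations.
Mean of replicates: (0.7114 + 0.5209 + 0.7118 + 0.6018 + 0.8057 + 0.5643 + 0.6809 + 0.4455) / 8 = 5.04230 / 8 = 0.63029
Sum of squared deviations: (+0.08111)² + (−0.10939)² + (+0.08151)² + (−0.02849)² + (+0.17541)² + (−0.06599)² + (+0.05061)² + (−0.18479)² = 0.09783
Variance = 0.09783 / 7 = 0.01398
SE* = √0.01398

SE* = 0.118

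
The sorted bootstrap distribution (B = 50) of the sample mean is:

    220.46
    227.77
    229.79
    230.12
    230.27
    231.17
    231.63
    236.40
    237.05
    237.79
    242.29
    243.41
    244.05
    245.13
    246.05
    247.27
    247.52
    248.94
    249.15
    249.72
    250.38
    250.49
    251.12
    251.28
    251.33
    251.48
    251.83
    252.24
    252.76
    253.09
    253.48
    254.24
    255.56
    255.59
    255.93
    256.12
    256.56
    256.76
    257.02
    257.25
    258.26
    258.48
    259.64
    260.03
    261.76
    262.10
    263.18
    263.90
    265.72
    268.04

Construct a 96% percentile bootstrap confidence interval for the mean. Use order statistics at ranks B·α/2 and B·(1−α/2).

(220.46, 265.72)

α = 0.04; lower rank = 50 × 0.020 = 1; upper rank = 50 × 0.980 = 49.
The 1st smallest replicate is 220.46; the 49th is 265.72.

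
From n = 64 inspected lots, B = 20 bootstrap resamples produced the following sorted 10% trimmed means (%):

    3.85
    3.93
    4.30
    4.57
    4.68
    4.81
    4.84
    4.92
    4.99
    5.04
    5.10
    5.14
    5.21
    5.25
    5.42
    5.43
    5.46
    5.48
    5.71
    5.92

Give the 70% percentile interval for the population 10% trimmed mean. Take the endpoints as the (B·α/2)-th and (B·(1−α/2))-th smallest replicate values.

α = 0.30; lower rank = 20 × 0.150 = 3; upper rank = 20 × 0.850 = 17.
The 3rd smallest replicate is 4.30; the 17th is 5.46.

(4.30, 5.46)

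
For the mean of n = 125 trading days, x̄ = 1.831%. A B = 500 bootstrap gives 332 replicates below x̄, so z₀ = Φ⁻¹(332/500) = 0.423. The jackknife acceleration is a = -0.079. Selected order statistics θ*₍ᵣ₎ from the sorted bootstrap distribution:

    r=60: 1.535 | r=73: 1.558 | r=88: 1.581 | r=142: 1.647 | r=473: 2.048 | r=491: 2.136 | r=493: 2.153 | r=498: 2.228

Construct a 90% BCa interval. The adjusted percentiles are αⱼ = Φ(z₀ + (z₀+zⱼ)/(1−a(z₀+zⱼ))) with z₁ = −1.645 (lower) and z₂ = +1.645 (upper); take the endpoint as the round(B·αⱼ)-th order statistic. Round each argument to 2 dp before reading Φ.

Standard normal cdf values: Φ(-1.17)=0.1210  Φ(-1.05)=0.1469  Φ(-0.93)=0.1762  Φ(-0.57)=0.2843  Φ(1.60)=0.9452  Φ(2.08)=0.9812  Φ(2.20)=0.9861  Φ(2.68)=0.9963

Lower: z₀ + z₁ = 0.423 + (-1.645) = -1.222; 1 − a(z₀+z₁) = 1 − (-0.079)(-1.222) = 0.9035; argument = 0.423 + (-1.222)/0.9035 = -0.9296 → -0.93.
α₁ = Φ(-0.93) = 0.1762; rank = round(500 × 0.1762) = 88; θ*₍88₎ = 1.581.
Upper: z₀ + z₂ = 2.068; 1 − a(z₀+z₂) = 1.1634; argument = 2.2006 → 2.20; α₂ = 0.9861; rank = 493; θ*₍493₎ = 2.153.

(1.581, 2.153)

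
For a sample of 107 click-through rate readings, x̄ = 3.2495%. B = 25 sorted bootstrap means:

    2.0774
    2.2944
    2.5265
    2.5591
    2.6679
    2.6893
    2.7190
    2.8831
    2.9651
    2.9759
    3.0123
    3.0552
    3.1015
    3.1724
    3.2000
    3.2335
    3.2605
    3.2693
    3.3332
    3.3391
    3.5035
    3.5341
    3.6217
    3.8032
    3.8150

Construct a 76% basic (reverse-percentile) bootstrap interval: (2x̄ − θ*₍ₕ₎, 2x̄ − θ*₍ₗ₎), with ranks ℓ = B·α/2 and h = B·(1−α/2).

(2.9649, 3.9725)

Percentile endpoints at ranks 3 and 22: θ*₍3₎ = 2.5265, θ*₍22₎ = 3.5341.
Basic interval reflects these around x̄:
  lower = 2 × 3.2495 − 3.5341 = 2.9649
  upper = 2 × 3.2495 − 2.5265 = 3.9725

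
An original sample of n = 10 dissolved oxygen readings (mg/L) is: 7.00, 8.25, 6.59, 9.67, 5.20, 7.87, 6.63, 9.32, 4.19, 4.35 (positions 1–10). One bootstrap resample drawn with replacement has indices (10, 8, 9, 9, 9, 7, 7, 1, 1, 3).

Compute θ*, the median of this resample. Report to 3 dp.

Resample values: 4.35, 9.32, 4.19, 4.19, 4.19, 6.63, 6.63, 7.00, 7.00, 6.59.
Sorted: 4.19, 4.19, 4.19, 4.35, 6.59, 6.63, 6.63, 7.00, 7.00, 9.32
Median = average of the two middle values = 6.610

θ* = 6.610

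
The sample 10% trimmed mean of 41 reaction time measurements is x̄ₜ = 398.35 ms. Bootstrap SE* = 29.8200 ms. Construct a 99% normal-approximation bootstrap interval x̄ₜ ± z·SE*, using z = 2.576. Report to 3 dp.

Margin = 2.576 × 29.8200 = 76.8163
Interval: 398.35 ± 76.8163

(321.534, 475.166)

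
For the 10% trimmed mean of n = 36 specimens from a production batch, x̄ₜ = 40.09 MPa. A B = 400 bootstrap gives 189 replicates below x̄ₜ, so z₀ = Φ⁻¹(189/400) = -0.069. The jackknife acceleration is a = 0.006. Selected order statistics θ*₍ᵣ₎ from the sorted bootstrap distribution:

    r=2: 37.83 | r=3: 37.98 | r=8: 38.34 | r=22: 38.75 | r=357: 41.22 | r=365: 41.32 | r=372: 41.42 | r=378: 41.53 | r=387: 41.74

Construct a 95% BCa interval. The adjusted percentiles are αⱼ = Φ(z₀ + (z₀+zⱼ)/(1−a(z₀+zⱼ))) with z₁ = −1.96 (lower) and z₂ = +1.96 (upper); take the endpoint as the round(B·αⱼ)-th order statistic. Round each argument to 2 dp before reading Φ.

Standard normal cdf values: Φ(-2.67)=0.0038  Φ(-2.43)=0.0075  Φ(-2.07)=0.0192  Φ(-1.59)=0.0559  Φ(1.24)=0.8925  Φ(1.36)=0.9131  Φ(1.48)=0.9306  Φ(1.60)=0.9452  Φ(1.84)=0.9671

Lower: z₀ + z₁ = -0.069 + (-1.960) = -2.029; 1 − a(z₀+z₁) = 1 − (0.006)(-2.029) = 1.0122; argument = -0.069 + (-2.029)/1.0122 = -2.0736 → -2.07.
α₁ = Φ(-2.07) = 0.0192; rank = round(400 × 0.0192) = 8; θ*₍8₎ = 38.34.
Upper: z₀ + z₂ = 1.891; 1 − a(z₀+z₂) = 0.9887; argument = 1.8437 → 1.84; α₂ = 0.9671; rank = 387; θ*₍387₎ = 41.74.

(38.34, 41.74)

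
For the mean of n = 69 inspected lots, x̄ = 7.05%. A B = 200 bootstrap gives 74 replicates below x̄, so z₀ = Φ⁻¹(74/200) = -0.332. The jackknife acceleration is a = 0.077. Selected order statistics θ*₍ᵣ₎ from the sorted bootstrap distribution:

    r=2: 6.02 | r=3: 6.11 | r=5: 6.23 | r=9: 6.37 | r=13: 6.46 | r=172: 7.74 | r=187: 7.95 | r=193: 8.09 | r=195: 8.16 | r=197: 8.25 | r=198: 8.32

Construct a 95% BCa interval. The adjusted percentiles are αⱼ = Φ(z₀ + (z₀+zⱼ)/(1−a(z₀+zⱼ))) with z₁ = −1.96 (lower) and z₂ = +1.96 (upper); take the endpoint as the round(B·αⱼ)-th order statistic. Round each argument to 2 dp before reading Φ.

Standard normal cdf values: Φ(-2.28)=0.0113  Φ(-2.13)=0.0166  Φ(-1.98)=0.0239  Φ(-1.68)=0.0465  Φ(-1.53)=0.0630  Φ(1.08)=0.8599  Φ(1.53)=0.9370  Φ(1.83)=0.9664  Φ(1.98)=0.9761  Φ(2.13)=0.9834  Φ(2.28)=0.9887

(6.02, 7.95)

Lower: z₀ + z₁ = -0.332 + (-1.960) = -2.292; 1 − a(z₀+z₁) = 1 − (0.077)(-2.292) = 1.1765; argument = -0.332 + (-2.292)/1.1765 = -2.2802 → -2.28.
α₁ = Φ(-2.28) = 0.0113; rank = round(200 × 0.0113) = 2; θ*₍2₎ = 6.02.
Upper: z₀ + z₂ = 1.628; 1 − a(z₀+z₂) = 0.8746; argument = 1.5293 → 1.53; α₂ = 0.9370; rank = 187; θ*₍187₎ = 7.95.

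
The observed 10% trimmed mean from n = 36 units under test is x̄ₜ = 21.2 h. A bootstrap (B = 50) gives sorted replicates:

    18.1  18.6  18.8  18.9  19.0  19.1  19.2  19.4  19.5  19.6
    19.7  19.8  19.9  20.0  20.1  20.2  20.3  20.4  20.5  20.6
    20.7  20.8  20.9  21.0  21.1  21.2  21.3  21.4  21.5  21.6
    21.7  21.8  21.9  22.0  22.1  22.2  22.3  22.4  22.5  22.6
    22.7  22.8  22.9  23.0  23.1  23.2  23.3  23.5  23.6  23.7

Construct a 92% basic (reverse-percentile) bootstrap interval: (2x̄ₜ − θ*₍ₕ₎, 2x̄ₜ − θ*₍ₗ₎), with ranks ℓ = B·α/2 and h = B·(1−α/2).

(18.9, 23.8)

Percentile endpoints at ranks 2 and 48: θ*₍2₎ = 18.6, θ*₍48₎ = 23.5.
Basic interval reflects these around x̄ₜ:
  lower = 2 × 21.2 − 23.5 = 18.9
  upper = 2 × 21.2 − 18.6 = 23.8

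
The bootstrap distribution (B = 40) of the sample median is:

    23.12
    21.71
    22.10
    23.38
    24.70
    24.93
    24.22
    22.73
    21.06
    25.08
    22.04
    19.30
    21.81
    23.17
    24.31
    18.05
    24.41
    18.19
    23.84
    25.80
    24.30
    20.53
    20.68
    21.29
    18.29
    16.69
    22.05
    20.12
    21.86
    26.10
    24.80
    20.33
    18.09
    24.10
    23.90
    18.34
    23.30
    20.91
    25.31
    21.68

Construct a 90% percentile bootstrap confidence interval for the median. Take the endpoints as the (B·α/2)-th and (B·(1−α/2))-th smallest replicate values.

(18.05, 25.31)

Sorted replicates: 16.69, 18.05, 18.09, 18.19, 18.29, 18.34, 19.30, 20.12, 20.33, 20.53, 20.68, 20.91, 21.06, 21.29, 21.68, 21.71, 21.81, 21.86, 22.04, 22.05, 22.10, 22.73, 23.12, 23.17, 23.30, 23.38, 23.84, 23.90, 24.10, 24.22, 24.30, 24.31, 24.41, 24.70, 24.80, 24.93, 25.08, 25.31, 25.80, 26.10
α = 0.10; lower rank = 40 × 0.050 = 2; upper rank = 40 × 0.950 = 38.
The 2nd smallest replicate is 18.05; the 38th is 25.31.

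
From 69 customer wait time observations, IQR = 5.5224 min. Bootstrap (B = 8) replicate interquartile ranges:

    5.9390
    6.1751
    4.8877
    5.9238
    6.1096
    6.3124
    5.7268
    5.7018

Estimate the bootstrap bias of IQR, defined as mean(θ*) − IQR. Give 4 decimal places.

mean(θ*) = (5.9390 + 6.1751 + 4.8877 + 5.9238 + 6.1096 + 6.3124 + 5.7268 + 5.7018) / 8 = 5.84703
bias = 5.84703 − 5.5224

bias = +0.3246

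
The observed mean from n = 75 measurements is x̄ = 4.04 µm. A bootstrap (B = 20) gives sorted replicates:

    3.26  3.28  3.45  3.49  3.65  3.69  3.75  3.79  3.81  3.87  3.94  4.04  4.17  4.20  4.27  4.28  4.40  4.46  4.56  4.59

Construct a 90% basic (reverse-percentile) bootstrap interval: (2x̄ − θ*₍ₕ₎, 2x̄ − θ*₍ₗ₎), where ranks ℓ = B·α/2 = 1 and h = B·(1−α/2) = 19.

Percentile endpoints at ranks 1 and 19: θ*₍1₎ = 3.26, θ*₍19₎ = 4.56.
Basic interval reflects these around x̄:
  lower = 2 × 4.04 − 4.56 = 3.52
  upper = 2 × 4.04 − 3.26 = 4.82

(3.52, 4.82)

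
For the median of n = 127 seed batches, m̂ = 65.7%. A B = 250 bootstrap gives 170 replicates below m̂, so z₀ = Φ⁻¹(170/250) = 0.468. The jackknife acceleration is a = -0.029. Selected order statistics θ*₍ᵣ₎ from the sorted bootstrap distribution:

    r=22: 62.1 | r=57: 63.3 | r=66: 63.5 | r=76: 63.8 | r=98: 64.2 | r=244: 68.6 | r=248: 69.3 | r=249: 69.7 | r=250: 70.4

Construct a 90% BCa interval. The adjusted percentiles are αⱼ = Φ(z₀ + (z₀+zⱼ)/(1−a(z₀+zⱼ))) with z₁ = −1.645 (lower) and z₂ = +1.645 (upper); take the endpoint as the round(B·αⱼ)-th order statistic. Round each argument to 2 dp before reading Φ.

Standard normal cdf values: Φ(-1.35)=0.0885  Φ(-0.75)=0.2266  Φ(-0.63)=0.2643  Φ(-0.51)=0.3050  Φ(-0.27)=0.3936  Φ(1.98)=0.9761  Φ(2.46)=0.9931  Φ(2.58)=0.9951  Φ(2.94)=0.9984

Lower: z₀ + z₁ = 0.468 + (-1.645) = -1.177; 1 − a(z₀+z₁) = 1 − (-0.029)(-1.177) = 0.9659; argument = 0.468 + (-1.177)/0.9659 = -0.7506 → -0.75.
α₁ = Φ(-0.75) = 0.2266; rank = round(250 × 0.2266) = 57; θ*₍57₎ = 63.3.
Upper: z₀ + z₂ = 2.113; 1 − a(z₀+z₂) = 1.0613; argument = 2.4590 → 2.46; α₂ = 0.9931; rank = 248; θ*₍248₎ = 69.3.

(63.3, 69.3)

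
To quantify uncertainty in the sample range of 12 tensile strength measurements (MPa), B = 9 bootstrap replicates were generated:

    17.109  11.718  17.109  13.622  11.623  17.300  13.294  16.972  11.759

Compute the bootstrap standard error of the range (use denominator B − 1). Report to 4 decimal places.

SE* = 2.5817

Bootstrap SE is the standard deviation of the 9 replicate ranges.
Mean of replicates: (17.109 + 11.718 + 17.109 + 13.622 + 11.623 + 17.300 + 13.294 + 16.972 + 11.759) / 9 = 130.50600 / 9 = 14.50067
Sum of squared deviations: (+2.60833)² + (−2.78267)² + (+2.60833)² + (−0.87867)² + (−2.87767)² + (+2.79933)² + (−1.20667)² + (+2.47133)² + (−2.74167)² = 53.31960
Variance = 53.31960 / 8 = 6.66495
SE* = √6.66495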